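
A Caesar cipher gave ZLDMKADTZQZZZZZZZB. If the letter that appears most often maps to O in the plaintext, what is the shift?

11

The most frequent ciphertext letter is Z (appears 9 times).
Z is position 25; O is position 14.
Shift = 11.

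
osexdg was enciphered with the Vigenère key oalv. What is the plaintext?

Repeat the key across the ciphertext: oalvoa
o(14)−o(14): 0 → a
s(18)−a(0): 18 → s
e(4)−l(11): -7≡19 → t
x(23)−v(21): 2 → c
d(3)−o(14): -11≡15 → p
g(6)−a(0): 6 → g

astcpg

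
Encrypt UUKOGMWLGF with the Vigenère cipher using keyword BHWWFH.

VBGKLTXSCB

Repeat the key across the message: BHWWFHBHWW
U(20)+B(1): 21 → V
U(20)+H(7): 27≡1 → B
K(10)+W(22): 32≡6 → G
O(14)+W(22): 36≡10 → K
G(6)+F(5): 11 → L
M(12)+H(7): 19 → T
W(22)+B(1): 23 → X
L(11)+H(7): 18 → S
G(6)+W(22): 28≡2 → C
F(5)+W(22): 27≡1 → B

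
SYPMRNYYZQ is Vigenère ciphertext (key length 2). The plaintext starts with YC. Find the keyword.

UW

Subtract each crib letter from the matching ciphertext letter (mod 26):
S(18)−Y(24)=-6≡20 → U
Y(24)−C(2)=22 → W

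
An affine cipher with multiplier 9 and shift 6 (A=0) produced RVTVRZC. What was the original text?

The inverse of 9 mod 26 is 3, since 9·3=27≡1. Apply D(y)=3·(y−6) mod 26:
R(17): 3·(17−6)=33≡7 → H
V(21): 3·(21−6)=45≡19 → T
T(19): 3·(19−6)=39≡13 → N
V(21): 3·(21−6)=45≡19 → T
R(17): 3·(17−6)=33≡7 → H
Z(25): 3·(25−6)=57≡5 → F
C(2): 3·(2−6)=-12≡14 → O

HTNTHFO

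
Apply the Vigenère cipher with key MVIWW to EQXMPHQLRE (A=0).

Repeat the key across the message: MVIWWMVIWW
E(4)+M(12): 16 → Q
Q(16)+V(21): 37≡11 → L
X(23)+I(8): 31≡5 → F
M(12)+W(22): 34≡8 → I
P(15)+W(22): 37≡11 → L
H(7)+M(12): 19 → T
Q(16)+V(21): 37≡11 → L
L(11)+I(8): 19 → T
R(17)+W(22): 39≡13 → N
E(4)+W(22): 26≡0 → A

QLFILTLTNA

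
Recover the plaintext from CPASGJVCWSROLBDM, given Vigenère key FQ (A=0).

Repeat the key across the ciphertext: FQFQFQFQFQFQFQFQ
C(2)−F(5): -3≡23 → X
P(15)−Q(16): -1≡25 → Z
A(0)−F(5): -5≡21 → V
S(18)−Q(16): 2 → C
G(6)−F(5): 1 → B
J(9)−Q(16): -7≡19 → T
V(21)−F(5): 16 → Q
C(2)−Q(16): -14≡12 → M
W(22)−F(5): 17 → R
S(18)−Q(16): 2 → C
R(17)−F(5): 12 → M
O(14)−Q(16): -2≡24 → Y
L(11)−F(5): 6 → G
B(1)−Q(16): -15≡11 → L
D(3)−F(5): -2≡24 → Y
M(12)−Q(16): -4≡22 → W

XZVCBTQMRCMYGLYW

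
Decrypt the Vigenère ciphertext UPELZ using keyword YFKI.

WKUDB

Repeat the key across the ciphertext: YFKIY
U(20)−Y(24): -4≡22 → W
P(15)−F(5): 10 → K
E(4)−K(10): -6≡20 → U
L(11)−I(8): 3 → D
Z(25)−Y(24): 1 → B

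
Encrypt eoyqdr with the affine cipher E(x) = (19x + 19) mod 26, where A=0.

e(4): 19·4+19=95≡17 → r
o(14): 19·14+19=285≡25 → z
y(24): 19·24+19=475≡7 → h
q(16): 19·16+19=323≡11 → l
d(3): 19·3+19=76≡24 → y
r(17): 19·17+19=342≡4 → e

rzhlye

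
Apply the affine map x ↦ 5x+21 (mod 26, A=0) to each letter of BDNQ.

B(1): 5·1+21=26≡0 → A
D(3): 5·3+21=36≡10 → K
N(13): 5·13+21=86≡8 → I
Q(16): 5·16+21=101≡23 → X

AKIX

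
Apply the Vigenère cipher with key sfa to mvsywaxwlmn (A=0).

easqbapbles

Repeat the key across the message: sfasfasfasf
m(12)+s(18): 30≡4 → e
v(21)+f(5): 26≡0 → a
s(18)+a(0): 18 → s
y(24)+s(18): 42≡16 → q
w(22)+f(5): 27≡1 → b
a(0)+a(0): 0 → a
x(23)+s(18): 41≡15 → p
w(22)+f(5): 27≡1 → b
l(11)+a(0): 11 → l
m(12)+s(18): 30≡4 → e
n(13)+f(5): 18 → s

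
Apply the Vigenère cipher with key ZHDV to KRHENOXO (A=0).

Repeat the key across the message: ZHDVZHDV
K(10)+Z(25): 35≡9 → J
R(17)+H(7): 24 → Y
H(7)+D(3): 10 → K
E(4)+V(21): 25 → Z
N(13)+Z(25): 38≡12 → M
O(14)+H(7): 21 → V
X(23)+D(3): 26≡0 → A
O(14)+V(21): 35≡9 → J

JYKZMVAJ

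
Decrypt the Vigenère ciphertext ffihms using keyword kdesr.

vcepvi

Repeat the key across the ciphertext: kdesrk
f(5)−k(10): -5≡21 → v
f(5)−d(3): 2 → c
i(8)−e(4): 4 → e
h(7)−s(18): -11≡15 → p
m(12)−r(17): -5≡21 → v
s(18)−k(10): 8 → i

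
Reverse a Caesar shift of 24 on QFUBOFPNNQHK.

Q(16): 16−24=-8≡18 → S
F(5): 5−24=-19≡7 → H
U(20): 20−24=-4≡22 → W
B(1): 1−24=-23≡3 → D
O(14): 14−24=-10≡16 → Q
F(5): 5−24=-19≡7 → H
P(15): 15−24=-9≡17 → R
N(13): 13−24=-11≡15 → P
N(13): 13−24=-11≡15 → P
Q(16): 16−24=-8≡18 → S
H(7): 7−24=-17≡9 → J
K(10): 10−24=-14≡12 → M

SHWDQHRPPSJM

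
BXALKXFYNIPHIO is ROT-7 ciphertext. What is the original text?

UQTEDQYRGBIABH

B(1): 1−7=-6≡20 → U
X(23): 23−7=16 → Q
A(0): 0−7=-7≡19 → T
L(11): 11−7=4 → E
K(10): 10−7=3 → D
X(23): 23−7=16 → Q
F(5): 5−7=-2≡24 → Y
Y(24): 24−7=17 → R
N(13): 13−7=6 → G
I(8): 8−7=1 → B
P(15): 15−7=8 → I
H(7): 7−7=0 → A
I(8): 8−7=1 → B
O(14): 14−7=7 → H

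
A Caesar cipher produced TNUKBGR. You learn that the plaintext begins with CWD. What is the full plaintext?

CWDTKPA

From the crib: T(19)−C(2)=17, so the shift is 17.
Subtract 17 from each ciphertext letter:
T(19): 19−17=2 → C
N(13): 13−17=-4≡22 → W
U(20): 20−17=3 → D
K(10): 10−17=-7≡19 → T
B(1): 1−17=-16≡10 → K
G(6): 6−17=-11≡15 → P
R(17): 17−17=0 → A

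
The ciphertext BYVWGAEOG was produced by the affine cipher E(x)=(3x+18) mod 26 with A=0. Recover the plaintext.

The inverse of 3 mod 26 is 9, since 3·9=27≡1. Apply D(y)=9·(y−18) mod 26:
B(1): 9·(1−18)=-153≡3 → D
Y(24): 9·(24−18)=54≡2 → C
V(21): 9·(21−18)=27≡1 → B
W(22): 9·(22−18)=36≡10 → K
G(6): 9·(6−18)=-108≡22 → W
A(0): 9·(0−18)=-162≡20 → U
E(4): 9·(4−18)=-126≡4 → E
O(14): 9·(14−18)=-36≡16 → Q
G(6): 9·(6−18)=-108≡22 → W

DCBKWUEQW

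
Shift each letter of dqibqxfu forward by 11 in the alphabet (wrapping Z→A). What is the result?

d(3): 3+11=14 → o
q(16): 16+11=27≡1 → b
i(8): 8+11=19 → t
b(1): 1+11=12 → m
q(16): 16+11=27≡1 → b
x(23): 23+11=34≡8 → i
f(5): 5+11=16 → q
u(20): 20+11=31≡5 → f

obtmbiqf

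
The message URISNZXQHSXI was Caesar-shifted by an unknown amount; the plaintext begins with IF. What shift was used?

12

From the crib: U(20)−I(8)=12, so the shift is 12.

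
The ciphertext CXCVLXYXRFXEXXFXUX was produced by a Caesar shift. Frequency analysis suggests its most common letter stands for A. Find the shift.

23

The most frequent ciphertext letter is X (appears 8 times).
X is position 23; A is position 0.
Shift = 23.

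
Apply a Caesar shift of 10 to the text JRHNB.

J(9): 9+10=19 → T
R(17): 17+10=27≡1 → B
H(7): 7+10=17 → R
N(13): 13+10=23 → X
B(1): 1+10=11 → L

TBRXL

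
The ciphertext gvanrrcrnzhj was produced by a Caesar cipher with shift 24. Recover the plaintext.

ixcpttetpbjl

g(6): 6−24=-18≡8 → i
v(21): 21−24=-3≡23 → x
a(0): 0−24=-24≡2 → c
n(13): 13−24=-11≡15 → p
r(17): 17−24=-7≡19 → t
r(17): 17−24=-7≡19 → t
c(2): 2−24=-22≡4 → e
r(17): 17−24=-7≡19 → t
n(13): 13−24=-11≡15 → p
z(25): 25−24=1 → b
h(7): 7−24=-17≡9 → j
j(9): 9−24=-15≡11 → l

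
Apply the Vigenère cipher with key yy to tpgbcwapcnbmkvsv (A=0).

Repeat the key across the message: yyyyyyyyyyyyyyyy
t(19)+y(24): 43≡17 → r
p(15)+y(24): 39≡13 → n
g(6)+y(24): 30≡4 → e
b(1)+y(24): 25 → z
c(2)+y(24): 26≡0 → a
w(22)+y(24): 46≡20 → u
a(0)+y(24): 24 → y
p(15)+y(24): 39≡13 → n
c(2)+y(24): 26≡0 → a
n(13)+y(24): 37≡11 → l
b(1)+y(24): 25 → z
m(12)+y(24): 36≡10 → k
k(10)+y(24): 34≡8 → i
v(21)+y(24): 45≡19 → t
s(18)+y(24): 42≡16 → q
v(21)+y(24): 45≡19 → t

rnezauynalzkitqt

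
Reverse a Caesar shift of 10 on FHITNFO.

F(5): 5−10=-5≡21 → V
H(7): 7−10=-3≡23 → X
I(8): 8−10=-2≡24 → Y
T(19): 19−10=9 → J
N(13): 13−10=3 → D
F(5): 5−10=-5≡21 → V
O(14): 14−10=4 → E

VXYJDVE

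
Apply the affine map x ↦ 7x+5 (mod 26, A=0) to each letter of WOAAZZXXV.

W(22): 7·22+5=159≡3 → D
O(14): 7·14+5=103≡25 → Z
A(0): 7·0+5=5 → F
A(0): 7·0+5=5 → F
Z(25): 7·25+5=180≡24 → Y
Z(25): 7·25+5=180≡24 → Y
X(23): 7·23+5=166≡10 → K
X(23): 7·23+5=166≡10 → K
V(21): 7·21+5=152≡22 → W

DZFFYYKKW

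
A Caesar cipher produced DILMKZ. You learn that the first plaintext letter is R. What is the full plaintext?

From the crib: D(3)−R(17)=-14≡12, so the shift is 12.
Subtract 12 from each ciphertext letter:
D(3): 3−12=-9≡17 → R
I(8): 8−12=-4≡22 → W
L(11): 11−12=-1≡25 → Z
M(12): 12−12=0 → A
K(10): 10−12=-2≡24 → Y
Z(25): 25−12=13 → N

RWZAYN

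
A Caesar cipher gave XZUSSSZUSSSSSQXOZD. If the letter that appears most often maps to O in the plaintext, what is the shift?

The most frequent ciphertext letter is S (appears 8 times).
S is position 18; O is position 14.
Shift = 4.

4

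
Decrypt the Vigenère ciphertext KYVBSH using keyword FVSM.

FDDPNM

Repeat the key across the ciphertext: FVSMFV
K(10)−F(5): 5 → F
Y(24)−V(21): 3 → D
V(21)−S(18): 3 → D
B(1)−M(12): -11≡15 → P
S(18)−F(5): 13 → N
H(7)−V(21): -14≡12 → M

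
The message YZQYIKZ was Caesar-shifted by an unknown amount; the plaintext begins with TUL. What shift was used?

From the crib: Y(24)−T(19)=5, so the shift is 5.

5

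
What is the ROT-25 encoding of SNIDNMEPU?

RMHCMLDOT

S(18): 18+25=43≡17 → R
N(13): 13+25=38≡12 → M
I(8): 8+25=33≡7 → H
D(3): 3+25=28≡2 → C
N(13): 13+25=38≡12 → M
M(12): 12+25=37≡11 → L
E(4): 4+25=29≡3 → D
P(15): 15+25=40≡14 → O
U(20): 20+25=45≡19 → T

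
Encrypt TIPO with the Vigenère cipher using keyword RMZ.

KUOF

Repeat the key across the message: RMZR
T(19)+R(17): 36≡10 → K
I(8)+M(12): 20 → U
P(15)+Z(25): 40≡14 → O
O(14)+R(17): 31≡5 → F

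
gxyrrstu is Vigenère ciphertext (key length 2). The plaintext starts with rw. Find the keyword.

Subtract each crib letter from the matching ciphertext letter (mod 26):
g(6)−r(17)=-11≡15 → p
x(23)−w(22)=1 → b

pb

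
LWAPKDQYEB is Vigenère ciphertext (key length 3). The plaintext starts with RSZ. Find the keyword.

Subtract each crib letter from the matching ciphertext letter (mod 26):
L(11)−R(17)=-6≡20 → U
W(22)−S(18)=4 → E
A(0)−Z(25)=-25≡1 → B

UEB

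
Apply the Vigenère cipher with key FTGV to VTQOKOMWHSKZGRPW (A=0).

Repeat the key across the message: FTGVFTGVFTGVFTGV
V(21)+F(5): 26≡0 → A
T(19)+T(19): 38≡12 → M
Q(16)+G(6): 22 → W
O(14)+V(21): 35≡9 → J
K(10)+F(5): 15 → P
O(14)+T(19): 33≡7 → H
M(12)+G(6): 18 → S
W(22)+V(21): 43≡17 → R
H(7)+F(5): 12 → M
S(18)+T(19): 37≡11 → L
K(10)+G(6): 16 → Q
Z(25)+V(21): 46≡20 → U
G(6)+F(5): 11 → L
R(17)+T(19): 36≡10 → K
P(15)+G(6): 21 → V
W(22)+V(21): 43≡17 → R

AMWJPHSRMLQULKVR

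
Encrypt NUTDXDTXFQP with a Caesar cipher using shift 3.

N(13): 13+3=16 → Q
U(20): 20+3=23 → X
T(19): 19+3=22 → W
D(3): 3+3=6 → G
X(23): 23+3=26≡0 → A
D(3): 3+3=6 → G
T(19): 19+3=22 → W
X(23): 23+3=26≡0 → A
F(5): 5+3=8 → I
Q(16): 16+3=19 → T
P(15): 15+3=18 → S

QXWGAGWAITS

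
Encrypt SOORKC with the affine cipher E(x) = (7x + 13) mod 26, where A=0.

JHHCFB

S(18): 7·18+13=139≡9 → J
O(14): 7·14+13=111≡7 → H
O(14): 7·14+13=111≡7 → H
R(17): 7·17+13=132≡2 → C
K(10): 7·10+13=83≡5 → F
C(2): 7·2+13=27≡1 → B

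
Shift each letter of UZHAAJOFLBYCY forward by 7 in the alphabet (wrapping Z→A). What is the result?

U(20): 20+7=27≡1 → B
Z(25): 25+7=32≡6 → G
H(7): 7+7=14 → O
A(0): 0+7=7 → H
A(0): 0+7=7 → H
J(9): 9+7=16 → Q
O(14): 14+7=21 → V
F(5): 5+7=12 → M
L(11): 11+7=18 → S
B(1): 1+7=8 → I
Y(24): 24+7=31≡5 → F
C(2): 2+7=9 → J
Y(24): 24+7=31≡5 → F

BGOHHQVMSIFJF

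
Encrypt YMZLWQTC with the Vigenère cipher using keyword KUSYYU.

Repeat the key across the message: KUSYYUKU
Y(24)+K(10): 34≡8 → I
M(12)+U(20): 32≡6 → G
Z(25)+S(18): 43≡17 → R
L(11)+Y(24): 35≡9 → J
W(22)+Y(24): 46≡20 → U
Q(16)+U(20): 36≡10 → K
T(19)+K(10): 29≡3 → D
C(2)+U(20): 22 → W

IGRJUKDW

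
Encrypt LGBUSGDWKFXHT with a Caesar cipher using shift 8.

TOJCAOLESNFPB

L(11): 11+8=19 → T
G(6): 6+8=14 → O
B(1): 1+8=9 → J
U(20): 20+8=28≡2 → C
S(18): 18+8=26≡0 → A
G(6): 6+8=14 → O
D(3): 3+8=11 → L
W(22): 22+8=30≡4 → E
K(10): 10+8=18 → S
F(5): 5+8=13 → N
X(23): 23+8=31≡5 → F
H(7): 7+8=15 → P
T(19): 19+8=27≡1 → B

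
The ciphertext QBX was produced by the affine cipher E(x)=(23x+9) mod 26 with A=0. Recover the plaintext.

The inverse of 23 mod 26 is 17, since 23·17=391≡1. Apply D(y)=17·(y−9) mod 26:
Q(16): 17·(16−9)=119≡15 → P
B(1): 17·(1−9)=-136≡20 → U
X(23): 17·(23−9)=238≡4 → E

PUE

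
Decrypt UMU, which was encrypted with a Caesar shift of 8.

U(20): 20−8=12 → M
M(12): 12−8=4 → E
U(20): 20−8=12 → M

MEM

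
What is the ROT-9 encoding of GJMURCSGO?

G(6): 6+9=15 → P
J(9): 9+9=18 → S
M(12): 12+9=21 → V
U(20): 20+9=29≡3 → D
R(17): 17+9=26≡0 → A
C(2): 2+9=11 → L
S(18): 18+9=27≡1 → B
G(6): 6+9=15 → P
O(14): 14+9=23 → X

PSVDALBPX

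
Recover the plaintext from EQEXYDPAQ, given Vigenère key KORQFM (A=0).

Repeat the key across the ciphertext: KORQFMKOR
E(4)−K(10): -6≡20 → U
Q(16)−O(14): 2 → C
E(4)−R(17): -13≡13 → N
X(23)−Q(16): 7 → H
Y(24)−F(5): 19 → T
D(3)−M(12): -9≡17 → R
P(15)−K(10): 5 → F
A(0)−O(14): -14≡12 → M
Q(16)−R(17): -1≡25 → Z

UCNHTRFMZ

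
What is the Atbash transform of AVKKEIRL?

ZEPPVRIO

A(0) → Z(25)
V(21) → E(4)
K(10) → P(15)
K(10) → P(15)
E(4) → V(21)
I(8) → R(17)
R(17) → I(8)
L(11) → O(14)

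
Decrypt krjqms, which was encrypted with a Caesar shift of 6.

eldkgm

k(10): 10−6=4 → e
r(17): 17−6=11 → l
j(9): 9−6=3 → d
q(16): 16−6=10 → k
m(12): 12−6=6 → g
s(18): 18−6=12 → m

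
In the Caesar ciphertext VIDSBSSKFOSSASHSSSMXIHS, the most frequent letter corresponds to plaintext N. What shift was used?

5

The most frequent ciphertext letter is S (appears 10 times).
S is position 18; N is position 13.
Shift = 5.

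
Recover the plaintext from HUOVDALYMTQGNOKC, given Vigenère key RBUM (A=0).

Repeat the key across the ciphertext: RBUMRBUMRBUMRBUM
H(7)−R(17): -10≡16 → Q
U(20)−B(1): 19 → T
O(14)−U(20): -6≡20 → U
V(21)−M(12): 9 → J
D(3)−R(17): -14≡12 → M
A(0)−B(1): -1≡25 → Z
L(11)−U(20): -9≡17 → R
Y(24)−M(12): 12 → M
M(12)−R(17): -5≡21 → V
T(19)−B(1): 18 → S
Q(16)−U(20): -4≡22 → W
G(6)−M(12): -6≡20 → U
N(13)−R(17): -4≡22 → W
O(14)−B(1): 13 → N
K(10)−U(20): -10≡16 → Q
C(2)−M(12): -10≡16 → Q

QTUJMZRMVSWUWNQQ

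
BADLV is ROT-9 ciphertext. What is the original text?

SRUCM

B(1): 1−9=-8≡18 → S
A(0): 0−9=-9≡17 → R
D(3): 3−9=-6≡20 → U
L(11): 11−9=2 → C
V(21): 21−9=12 → M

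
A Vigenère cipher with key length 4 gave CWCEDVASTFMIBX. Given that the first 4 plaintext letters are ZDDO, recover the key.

Subtract each crib letter from the matching ciphertext letter (mod 26):
C(2)−Z(25)=-23≡3 → D
W(22)−D(3)=19 → T
C(2)−D(3)=-1≡25 → Z
E(4)−O(14)=-10≡16 → Q

DTZQ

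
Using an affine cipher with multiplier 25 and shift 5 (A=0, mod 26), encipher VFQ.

KAP

V(21): 25·21+5=530≡10 → K
F(5): 25·5+5=130≡0 → A
Q(16): 25·16+5=405≡15 → P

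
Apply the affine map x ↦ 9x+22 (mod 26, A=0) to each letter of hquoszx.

h(7): 9·7+22=85≡7 → h
q(16): 9·16+22=166≡10 → k
u(20): 9·20+22=202≡20 → u
o(14): 9·14+22=148≡18 → s
s(18): 9·18+22=184≡2 → c
z(25): 9·25+22=247≡13 → n
x(23): 9·23+22=229≡21 → v

hkuscnv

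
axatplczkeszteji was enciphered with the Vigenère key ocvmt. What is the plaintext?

Repeat the key across the ciphertext: ocvmtocvmtocvmto
a(0)−o(14): -14≡12 → m
x(23)−c(2): 21 → v
a(0)−v(21): -21≡5 → f
t(19)−m(12): 7 → h
p(15)−t(19): -4≡22 → w
l(11)−o(14): -3≡23 → x
c(2)−c(2): 0 → a
z(25)−v(21): 4 → e
k(10)−m(12): -2≡24 → y
e(4)−t(19): -15≡11 → l
s(18)−o(14): 4 → e
z(25)−c(2): 23 → x
t(19)−v(21): -2≡24 → y
e(4)−m(12): -8≡18 → s
j(9)−t(19): -10≡16 → q
i(8)−o(14): -6≡20 → u

mvfhwxaeylexysqu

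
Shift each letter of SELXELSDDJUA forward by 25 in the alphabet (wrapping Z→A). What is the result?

S(18): 18+25=43≡17 → R
E(4): 4+25=29≡3 → D
L(11): 11+25=36≡10 → K
X(23): 23+25=48≡22 → W
E(4): 4+25=29≡3 → D
L(11): 11+25=36≡10 → K
S(18): 18+25=43≡17 → R
D(3): 3+25=28≡2 → C
D(3): 3+25=28≡2 → C
J(9): 9+25=34≡8 → I
U(20): 20+25=45≡19 → T
A(0): 0+25=25 → Z

RDKWDKRCCITZ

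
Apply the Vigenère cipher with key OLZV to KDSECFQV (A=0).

Repeat the key across the message: OLZVOLZV
K(10)+O(14): 24 → Y
D(3)+L(11): 14 → O
S(18)+Z(25): 43≡17 → R
E(4)+V(21): 25 → Z
C(2)+O(14): 16 → Q
F(5)+L(11): 16 → Q
Q(16)+Z(25): 41≡15 → P
V(21)+V(21): 42≡16 → Q

YORZQQPQ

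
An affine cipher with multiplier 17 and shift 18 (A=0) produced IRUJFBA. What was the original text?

EDUBNZC

The inverse of 17 mod 26 is 23, since 17·23=391≡1. Apply D(y)=23·(y−18) mod 26:
I(8): 23·(8−18)=-230≡4 → E
R(17): 23·(17−18)=-23≡3 → D
U(20): 23·(20−18)=46≡20 → U
J(9): 23·(9−18)=-207≡1 → B
F(5): 23·(5−18)=-299≡13 → N
B(1): 23·(1−18)=-391≡25 → Z
A(0): 23·(0−18)=-414≡2 → C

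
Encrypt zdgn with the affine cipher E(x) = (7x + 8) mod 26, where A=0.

bdyv

z(25): 7·25+8=183≡1 → b
d(3): 7·3+8=29≡3 → d
g(6): 7·6+8=50≡24 → y
n(13): 7·13+8=99≡21 → v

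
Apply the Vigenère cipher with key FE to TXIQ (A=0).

Repeat the key across the message: FEFE
T(19)+F(5): 24 → Y
X(23)+E(4): 27≡1 → B
I(8)+F(5): 13 → N
Q(16)+E(4): 20 → U

YBNU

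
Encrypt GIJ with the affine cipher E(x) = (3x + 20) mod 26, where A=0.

MSV

G(6): 3·6+20=38≡12 → M
I(8): 3·8+20=44≡18 → S
J(9): 3·9+20=47≡21 → V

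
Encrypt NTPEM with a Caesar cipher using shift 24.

LRNCK

N(13): 13+24=37≡11 → L
T(19): 19+24=43≡17 → R
P(15): 15+24=39≡13 → N
E(4): 4+24=28≡2 → C
M(12): 12+24=36≡10 → K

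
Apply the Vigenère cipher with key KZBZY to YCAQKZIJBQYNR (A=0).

IBBPIJHKAOIMS

Repeat the key across the message: KZBZYKZBZYKZB
Y(24)+K(10): 34≡8 → I
C(2)+Z(25): 27≡1 → B
A(0)+B(1): 1 → B
Q(16)+Z(25): 41≡15 → P
K(10)+Y(24): 34≡8 → I
Z(25)+K(10): 35≡9 → J
I(8)+Z(25): 33≡7 → H
J(9)+B(1): 10 → K
B(1)+Z(25): 26≡0 → A
Q(16)+Y(24): 40≡14 → O
Y(24)+K(10): 34≡8 → I
N(13)+Z(25): 38≡12 → M
R(17)+B(1): 18 → S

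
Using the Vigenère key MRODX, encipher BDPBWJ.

NUDETV

Repeat the key across the message: MRODXM
B(1)+M(12): 13 → N
D(3)+R(17): 20 → U
P(15)+O(14): 29≡3 → D
B(1)+D(3): 4 → E
W(22)+X(23): 45≡19 → T
J(9)+M(12): 21 → V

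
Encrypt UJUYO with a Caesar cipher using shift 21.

PEPTJ

U(20): 20+21=41≡15 → P
J(9): 9+21=30≡4 → E
U(20): 20+21=41≡15 → P
Y(24): 24+21=45≡19 → T
O(14): 14+21=35≡9 → J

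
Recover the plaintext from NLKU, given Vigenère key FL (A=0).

IAFJ

Repeat the key across the ciphertext: FLFL
N(13)−F(5): 8 → I
L(11)−L(11): 0 → A
K(10)−F(5): 5 → F
U(20)−L(11): 9 → J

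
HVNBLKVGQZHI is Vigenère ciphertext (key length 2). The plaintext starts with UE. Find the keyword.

NR

Subtract each crib letter from the matching ciphertext letter (mod 26):
H(7)−U(20)=-13≡13 → N
V(21)−E(4)=17 → R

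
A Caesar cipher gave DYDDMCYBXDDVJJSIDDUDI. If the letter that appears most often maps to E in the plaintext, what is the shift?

25

The most frequent ciphertext letter is D (appears 8 times).
D is position 3; E is position 4.
Shift = -1≡25.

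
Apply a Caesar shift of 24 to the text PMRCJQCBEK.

P(15): 15+24=39≡13 → N
M(12): 12+24=36≡10 → K
R(17): 17+24=41≡15 → P
C(2): 2+24=26≡0 → A
J(9): 9+24=33≡7 → H
Q(16): 16+24=40≡14 → O
C(2): 2+24=26≡0 → A
B(1): 1+24=25 → Z
E(4): 4+24=28≡2 → C
K(10): 10+24=34≡8 → I

NKPAHOAZCI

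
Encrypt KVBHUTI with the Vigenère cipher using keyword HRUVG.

Repeat the key across the message: HRUVGHR
K(10)+H(7): 17 → R
V(21)+R(17): 38≡12 → M
B(1)+U(20): 21 → V
H(7)+V(21): 28≡2 → C
U(20)+G(6): 26≡0 → A
T(19)+H(7): 26≡0 → A
I(8)+R(17): 25 → Z

RMVCAAZ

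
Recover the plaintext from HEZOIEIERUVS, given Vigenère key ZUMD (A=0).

IKNLJKWBSAJP

Repeat the key across the ciphertext: ZUMDZUMDZUMD
H(7)−Z(25): -18≡8 → I
E(4)−U(20): -16≡10 → K
Z(25)−M(12): 13 → N
O(14)−D(3): 11 → L
I(8)−Z(25): -17≡9 → J
E(4)−U(20): -16≡10 → K
I(8)−M(12): -4≡22 → W
E(4)−D(3): 1 → B
R(17)−Z(25): -8≡18 → S
U(20)−U(20): 0 → A
V(21)−M(12): 9 → J
S(18)−D(3): 15 → P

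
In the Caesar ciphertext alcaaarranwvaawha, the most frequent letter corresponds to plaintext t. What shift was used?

7

The most frequent ciphertext letter is a (appears 8 times).
a is position 0; t is position 19.
Shift = -19≡7.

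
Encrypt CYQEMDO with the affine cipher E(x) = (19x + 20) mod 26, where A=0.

C(2): 19·2+20=58≡6 → G
Y(24): 19·24+20=476≡8 → I
Q(16): 19·16+20=324≡12 → M
E(4): 19·4+20=96≡18 → S
M(12): 19·12+20=248≡14 → O
D(3): 19·3+20=77≡25 → Z
O(14): 19·14+20=286≡0 → A

GIMSOZA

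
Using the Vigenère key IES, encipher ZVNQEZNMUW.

Repeat the key across the message: IESIESIESI
Z(25)+I(8): 33≡7 → H
V(21)+E(4): 25 → Z
N(13)+S(18): 31≡5 → F
Q(16)+I(8): 24 → Y
E(4)+E(4): 8 → I
Z(25)+S(18): 43≡17 → R
N(13)+I(8): 21 → V
M(12)+E(4): 16 → Q
U(20)+S(18): 38≡12 → M
W(22)+I(8): 30≡4 → E

HZFYIRVQME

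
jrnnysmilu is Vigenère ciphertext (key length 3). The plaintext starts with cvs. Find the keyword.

hwv

Subtract each crib letter from the matching ciphertext letter (mod 26):
j(9)−c(2)=7 → h
r(17)−v(21)=-4≡22 → w
n(13)−s(18)=-5≡21 → v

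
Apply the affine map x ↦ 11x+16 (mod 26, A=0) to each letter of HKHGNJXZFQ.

PWPEDLJFTK

H(7): 11·7+16=93≡15 → P
K(10): 11·10+16=126≡22 → W
H(7): 11·7+16=93≡15 → P
G(6): 11·6+16=82≡4 → E
N(13): 11·13+16=159≡3 → D
J(9): 11·9+16=115≡11 → L
X(23): 11·23+16=269≡9 → J
Z(25): 11·25+16=291≡5 → F
F(5): 11·5+16=71≡19 → T
Q(16): 11·16+16=192≡10 → K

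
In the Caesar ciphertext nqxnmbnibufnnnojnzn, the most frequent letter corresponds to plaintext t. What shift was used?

The most frequent ciphertext letter is n (appears 8 times).
n is position 13; t is position 19.
Shift = -6≡20.

20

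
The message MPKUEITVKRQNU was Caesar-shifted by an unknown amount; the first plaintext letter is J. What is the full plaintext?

From the crib: M(12)−J(9)=3, so the shift is 3.
Subtract 3 from each ciphertext letter:
M(12): 12−3=9 → J
P(15): 15−3=12 → M
K(10): 10−3=7 → H
U(20): 20−3=17 → R
E(4): 4−3=1 → B
I(8): 8−3=5 → F
T(19): 19−3=16 → Q
V(21): 21−3=18 → S
K(10): 10−3=7 → H
R(17): 17−3=14 → O
Q(16): 16−3=13 → N
N(13): 13−3=10 → K
U(20): 20−3=17 → R

JMHRBFQSHONKR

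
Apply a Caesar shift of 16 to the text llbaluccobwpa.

bbrqbkssermfq

l(11): 11+16=27≡1 → b
l(11): 11+16=27≡1 → b
b(1): 1+16=17 → r
a(0): 0+16=16 → q
l(11): 11+16=27≡1 → b
u(20): 20+16=36≡10 → k
c(2): 2+16=18 → s
c(2): 2+16=18 → s
o(14): 14+16=30≡4 → e
b(1): 1+16=17 → r
w(22): 22+16=38≡12 → m
p(15): 15+16=31≡5 → f
a(0): 0+16=16 → q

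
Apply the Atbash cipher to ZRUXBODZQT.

AIFCYLWAJG

Z(25) → A(0)
R(17) → I(8)
U(20) → F(5)
X(23) → C(2)
B(1) → Y(24)
O(14) → L(11)
D(3) → W(22)
Z(25) → A(0)
Q(16) → J(9)
T(19) → G(6)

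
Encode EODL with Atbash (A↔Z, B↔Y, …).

VLWO

E(4) → V(21)
O(14) → L(11)
D(3) → W(22)
L(11) → O(14)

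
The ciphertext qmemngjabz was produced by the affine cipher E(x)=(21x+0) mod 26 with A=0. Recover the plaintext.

The inverse of 21 mod 26 is 5, since 21·5=105≡1. Apply D(y)=5·(y−0) mod 26:
q(16): 5·(16−0)=80≡2 → c
m(12): 5·(12−0)=60≡8 → i
e(4): 5·(4−0)=20 → u
m(12): 5·(12−0)=60≡8 → i
n(13): 5·(13−0)=65≡13 → n
g(6): 5·(6−0)=30≡4 → e
j(9): 5·(9−0)=45≡19 → t
a(0): 5·(0−0)=0 → a
b(1): 5·(1−0)=5 → f
z(25): 5·(25−0)=125≡21 → v

ciuinetafv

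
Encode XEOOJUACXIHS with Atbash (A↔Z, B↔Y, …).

X(23) → C(2)
E(4) → V(21)
O(14) → L(11)
O(14) → L(11)
J(9) → Q(16)
U(20) → F(5)
A(0) → Z(25)
C(2) → X(23)
X(23) → C(2)
I(8) → R(17)
H(7) → S(18)
S(18) → H(7)

CVLLQFZXCRSH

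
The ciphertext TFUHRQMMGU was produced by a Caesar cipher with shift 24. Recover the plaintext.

VHWJTSOOIW

T(19): 19−24=-5≡21 → V
F(5): 5−24=-19≡7 → H
U(20): 20−24=-4≡22 → W
H(7): 7−24=-17≡9 → J
R(17): 17−24=-7≡19 → T
Q(16): 16−24=-8≡18 → S
M(12): 12−24=-12≡14 → O
M(12): 12−24=-12≡14 → O
G(6): 6−24=-18≡8 → I
U(20): 20−24=-4≡22 → W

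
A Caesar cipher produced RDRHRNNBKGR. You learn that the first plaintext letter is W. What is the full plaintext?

From the crib: R(17)−W(22)=-5≡21, so the shift is 21.
Subtract 21 from each ciphertext letter:
R(17): 17−21=-4≡22 → W
D(3): 3−21=-18≡8 → I
R(17): 17−21=-4≡22 → W
H(7): 7−21=-14≡12 → M
R(17): 17−21=-4≡22 → W
N(13): 13−21=-8≡18 → S
N(13): 13−21=-8≡18 → S
B(1): 1−21=-20≡6 → G
K(10): 10−21=-11≡15 → P
G(6): 6−21=-15≡11 → L
R(17): 17−21=-4≡22 → W

WIWMWSSGPLW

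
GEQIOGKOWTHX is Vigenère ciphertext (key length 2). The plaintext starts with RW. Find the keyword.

Subtract each crib letter from the matching ciphertext letter (mod 26):
G(6)−R(17)=-11≡15 → P
E(4)−W(22)=-18≡8 → I

PI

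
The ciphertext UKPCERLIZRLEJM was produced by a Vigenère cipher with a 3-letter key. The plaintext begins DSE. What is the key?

RSL

Subtract each crib letter from the matching ciphertext letter (mod 26):
U(20)−D(3)=17 → R
K(10)−S(18)=-8≡18 → S
P(15)−E(4)=11 → L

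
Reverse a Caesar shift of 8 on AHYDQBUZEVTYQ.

A(0): 0−8=-8≡18 → S
H(7): 7−8=-1≡25 → Z
Y(24): 24−8=16 → Q
D(3): 3−8=-5≡21 → V
Q(16): 16−8=8 → I
B(1): 1−8=-7≡19 → T
U(20): 20−8=12 → M
Z(25): 25−8=17 → R
E(4): 4−8=-4≡22 → W
V(21): 21−8=13 → N
T(19): 19−8=11 → L
Y(24): 24−8=16 → Q
Q(16): 16−8=8 → I

SZQVITMRWNLQI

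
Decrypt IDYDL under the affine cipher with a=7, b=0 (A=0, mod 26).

The inverse of 7 mod 26 is 15, since 7·15=105≡1. Apply D(y)=15·(y−0) mod 26:
I(8): 15·(8−0)=120≡16 → Q
D(3): 15·(3−0)=45≡19 → T
Y(24): 15·(24−0)=360≡22 → W
D(3): 15·(3−0)=45≡19 → T
L(11): 15·(11−0)=165≡9 → J

QTWTJ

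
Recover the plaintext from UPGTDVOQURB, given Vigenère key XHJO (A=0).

XIXFGOFCXKS

Repeat the key across the ciphertext: XHJOXHJOXHJ
U(20)−X(23): -3≡23 → X
P(15)−H(7): 8 → I
G(6)−J(9): -3≡23 → X
T(19)−O(14): 5 → F
D(3)−X(23): -20≡6 → G
V(21)−H(7): 14 → O
O(14)−J(9): 5 → F
Q(16)−O(14): 2 → C
U(20)−X(23): -3≡23 → X
R(17)−H(7): 10 → K
B(1)−J(9): -8≡18 → S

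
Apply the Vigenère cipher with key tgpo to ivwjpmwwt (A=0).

bblxislkm

Repeat the key across the message: tgpotgpot
i(8)+t(19): 27≡1 → b
v(21)+g(6): 27≡1 → b
w(22)+p(15): 37≡11 → l
j(9)+o(14): 23 → x
p(15)+t(19): 34≡8 → i
m(12)+g(6): 18 → s
w(22)+p(15): 37≡11 → l
w(22)+o(14): 36≡10 → k
t(19)+t(19): 38≡12 → m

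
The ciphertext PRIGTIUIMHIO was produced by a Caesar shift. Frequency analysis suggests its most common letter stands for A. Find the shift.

The most frequent ciphertext letter is I (appears 4 times).
I is position 8; A is position 0.
Shift = 8.

8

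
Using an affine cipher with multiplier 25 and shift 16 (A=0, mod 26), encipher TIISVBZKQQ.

XIIYVPRGAA

T(19): 25·19+16=491≡23 → X
I(8): 25·8+16=216≡8 → I
I(8): 25·8+16=216≡8 → I
S(18): 25·18+16=466≡24 → Y
V(21): 25·21+16=541≡21 → V
B(1): 25·1+16=41≡15 → P
Z(25): 25·25+16=641≡17 → R
K(10): 25·10+16=266≡6 → G
Q(16): 25·16+16=416≡0 → A
Q(16): 25·16+16=416≡0 → A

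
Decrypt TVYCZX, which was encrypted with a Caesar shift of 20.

ZBEIFD

T(19): 19−20=-1≡25 → Z
V(21): 21−20=1 → B
Y(24): 24−20=4 → E
C(2): 2−20=-18≡8 → I
Z(25): 25−20=5 → F
X(23): 23−20=3 → D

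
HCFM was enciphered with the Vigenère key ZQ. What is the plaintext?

Repeat the key across the ciphertext: ZQZQ
H(7)−Z(25): -18≡8 → I
C(2)−Q(16): -14≡12 → M
F(5)−Z(25): -20≡6 → G
M(12)−Q(16): -4≡22 → W

IMGW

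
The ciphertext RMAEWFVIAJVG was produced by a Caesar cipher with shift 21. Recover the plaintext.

R(17): 17−21=-4≡22 → W
M(12): 12−21=-9≡17 → R
A(0): 0−21=-21≡5 → F
E(4): 4−21=-17≡9 → J
W(22): 22−21=1 → B
F(5): 5−21=-16≡10 → K
V(21): 21−21=0 → A
I(8): 8−21=-13≡13 → N
A(0): 0−21=-21≡5 → F
J(9): 9−21=-12≡14 → O
V(21): 21−21=0 → A
G(6): 6−21=-15≡11 → L

WRFJBKANFOAL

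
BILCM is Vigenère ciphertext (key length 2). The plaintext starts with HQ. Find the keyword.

US

Subtract each crib letter from the matching ciphertext letter (mod 26):
B(1)−H(7)=-6≡20 → U
I(8)−Q(16)=-8≡18 → S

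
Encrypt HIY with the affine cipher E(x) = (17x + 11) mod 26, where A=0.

ARD

H(7): 17·7+11=130≡0 → A
I(8): 17·8+11=147≡17 → R
Y(24): 17·24+11=419≡3 → D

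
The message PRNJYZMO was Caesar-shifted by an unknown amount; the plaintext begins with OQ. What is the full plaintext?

From the crib: P(15)−O(14)=1, so the shift is 1.
Subtract 1 from each ciphertext letter:
P(15): 15−1=14 → O
R(17): 17−1=16 → Q
N(13): 13−1=12 → M
J(9): 9−1=8 → I
Y(24): 24−1=23 → X
Z(25): 25−1=24 → Y
M(12): 12−1=11 → L
O(14): 14−1=13 → N

OQMIXYLN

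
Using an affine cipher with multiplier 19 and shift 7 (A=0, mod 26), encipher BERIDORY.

B(1): 19·1+7=26≡0 → A
E(4): 19·4+7=83≡5 → F
R(17): 19·17+7=330≡18 → S
I(8): 19·8+7=159≡3 → D
D(3): 19·3+7=64≡12 → M
O(14): 19·14+7=273≡13 → N
R(17): 19·17+7=330≡18 → S
Y(24): 19·24+7=463≡21 → V

AFSDMNSV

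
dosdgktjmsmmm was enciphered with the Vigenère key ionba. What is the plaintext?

vafcgcfwlseyz

Repeat the key across the ciphertext: ionbaionbaion
d(3)−i(8): -5≡21 → v
o(14)−o(14): 0 → a
s(18)−n(13): 5 → f
d(3)−b(1): 2 → c
g(6)−a(0): 6 → g
k(10)−i(8): 2 → c
t(19)−o(14): 5 → f
j(9)−n(13): -4≡22 → w
m(12)−b(1): 11 → l
s(18)−a(0): 18 → s
m(12)−i(8): 4 → e
m(12)−o(14): -2≡24 → y
m(12)−n(13): -1≡25 → z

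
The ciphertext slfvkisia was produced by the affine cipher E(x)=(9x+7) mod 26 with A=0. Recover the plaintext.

The inverse of 9 mod 26 is 3, since 9·3=27≡1. Apply D(y)=3·(y−7) mod 26:
s(18): 3·(18−7)=33≡7 → h
l(11): 3·(11−7)=12 → m
f(5): 3·(5−7)=-6≡20 → u
v(21): 3·(21−7)=42≡16 → q
k(10): 3·(10−7)=9 → j
i(8): 3·(8−7)=3 → d
s(18): 3·(18−7)=33≡7 → h
i(8): 3·(8−7)=3 → d
a(0): 3·(0−7)=-21≡5 → f

hmuqjdhdf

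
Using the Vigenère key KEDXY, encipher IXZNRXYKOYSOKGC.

Repeat the key across the message: KEDXYKEDXYKEDXY
I(8)+K(10): 18 → S
X(23)+E(4): 27≡1 → B
Z(25)+D(3): 28≡2 → C
N(13)+X(23): 36≡10 → K
R(17)+Y(24): 41≡15 → P
X(23)+K(10): 33≡7 → H
Y(24)+E(4): 28≡2 → C
K(10)+D(3): 13 → N
O(14)+X(23): 37≡11 → L
Y(24)+Y(24): 48≡22 → W
S(18)+K(10): 28≡2 → C
O(14)+E(4): 18 → S
K(10)+D(3): 13 → N
G(6)+X(23): 29≡3 → D
C(2)+Y(24): 26≡0 → A

SBCKPHCNLWCSNDA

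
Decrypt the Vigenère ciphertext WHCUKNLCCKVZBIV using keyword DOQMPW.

Repeat the key across the ciphertext: DOQMPWDOQMPWDOQ
W(22)−D(3): 19 → T
H(7)−O(14): -7≡19 → T
C(2)−Q(16): -14≡12 → M
U(20)−M(12): 8 → I
K(10)−P(15): -5≡21 → V
N(13)−W(22): -9≡17 → R
L(11)−D(3): 8 → I
C(2)−O(14): -12≡14 → O
C(2)−Q(16): -14≡12 → M
K(10)−M(12): -2≡24 → Y
V(21)−P(15): 6 → G
Z(25)−W(22): 3 → D
B(1)−D(3): -2≡24 → Y
I(8)−O(14): -6≡20 → U
V(21)−Q(16): 5 → F

TTMIVRIOMYGDYUF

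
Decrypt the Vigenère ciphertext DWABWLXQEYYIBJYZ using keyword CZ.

Repeat the key across the ciphertext: CZCZCZCZCZCZCZCZ
D(3)−C(2): 1 → B
W(22)−Z(25): -3≡23 → X
A(0)−C(2): -2≡24 → Y
B(1)−Z(25): -24≡2 → C
W(22)−C(2): 20 → U
L(11)−Z(25): -14≡12 → M
X(23)−C(2): 21 → V
Q(16)−Z(25): -9≡17 → R
E(4)−C(2): 2 → C
Y(24)−Z(25): -1≡25 → Z
Y(24)−C(2): 22 → W
I(8)−Z(25): -17≡9 → J
B(1)−C(2): -1≡25 → Z
J(9)−Z(25): -16≡10 → K
Y(24)−C(2): 22 → W
Z(25)−Z(25): 0 → A

BXYCUMVRCZWJZKWA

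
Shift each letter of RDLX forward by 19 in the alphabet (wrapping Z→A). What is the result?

KWEQ

R(17): 17+19=36≡10 → K
D(3): 3+19=22 → W
L(11): 11+19=30≡4 → E
X(23): 23+19=42≡16 → Q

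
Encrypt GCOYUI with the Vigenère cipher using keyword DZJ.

Repeat the key across the message: DZJDZJ
G(6)+D(3): 9 → J
C(2)+Z(25): 27≡1 → B
O(14)+J(9): 23 → X
Y(24)+D(3): 27≡1 → B
U(20)+Z(25): 45≡19 → T
I(8)+J(9): 17 → R

JBXBTR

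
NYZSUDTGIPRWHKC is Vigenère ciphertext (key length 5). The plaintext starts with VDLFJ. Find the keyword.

Subtract each crib letter from the matching ciphertext letter (mod 26):
N(13)−V(21)=-8≡18 → S
Y(24)−D(3)=21 → V
Z(25)−L(11)=14 → O
S(18)−F(5)=13 → N
U(20)−J(9)=11 → L

SVONL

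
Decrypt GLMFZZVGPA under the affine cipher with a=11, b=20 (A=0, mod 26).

ULEBRRTUJK

The inverse of 11 mod 26 is 19, since 11·19=209≡1. Apply D(y)=19·(y−20) mod 26:
G(6): 19·(6−20)=-266≡20 → U
L(11): 19·(11−20)=-171≡11 → L
M(12): 19·(12−20)=-152≡4 → E
F(5): 19·(5−20)=-285≡1 → B
Z(25): 19·(25−20)=95≡17 → R
Z(25): 19·(25−20)=95≡17 → R
V(21): 19·(21−20)=19 → T
G(6): 19·(6−20)=-266≡20 → U
P(15): 19·(15−20)=-95≡9 → J
A(0): 19·(0−20)=-380≡10 → K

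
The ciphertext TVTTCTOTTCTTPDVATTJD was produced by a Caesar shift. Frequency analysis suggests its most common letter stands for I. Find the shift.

11

The most frequent ciphertext letter is T (appears 10 times).
T is position 19; I is position 8.
Shift = 11.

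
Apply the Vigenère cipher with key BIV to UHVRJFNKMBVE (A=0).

Repeat the key across the message: BIVBIVBIVBIV
U(20)+B(1): 21 → V
H(7)+I(8): 15 → P
V(21)+V(21): 42≡16 → Q
R(17)+B(1): 18 → S
J(9)+I(8): 17 → R
F(5)+V(21): 26≡0 → A
N(13)+B(1): 14 → O
K(10)+I(8): 18 → S
M(12)+V(21): 33≡7 → H
B(1)+B(1): 2 → C
V(21)+I(8): 29≡3 → D
E(4)+V(21): 25 → Z

VPQSRAOSHCDZ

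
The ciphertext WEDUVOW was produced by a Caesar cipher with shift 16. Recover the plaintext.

GONEFYG

W(22): 22−16=6 → G
E(4): 4−16=-12≡14 → O
D(3): 3−16=-13≡13 → N
U(20): 20−16=4 → E
V(21): 21−16=5 → F
O(14): 14−16=-2≡24 → Y
W(22): 22−16=6 → G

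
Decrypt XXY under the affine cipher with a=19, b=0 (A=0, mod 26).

The inverse of 19 mod 26 is 11, since 19·11=209≡1. Apply D(y)=11·(y−0) mod 26:
X(23): 11·(23−0)=253≡19 → T
X(23): 11·(23−0)=253≡19 → T
Y(24): 11·(24−0)=264≡4 → E

TTE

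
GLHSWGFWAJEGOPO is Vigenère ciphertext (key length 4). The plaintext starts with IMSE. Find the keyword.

YZPO

Subtract each crib letter from the matching ciphertext letter (mod 26):
G(6)−I(8)=-2≡24 → Y
L(11)−M(12)=-1≡25 → Z
H(7)−S(18)=-11≡15 → P
S(18)−E(4)=14 → O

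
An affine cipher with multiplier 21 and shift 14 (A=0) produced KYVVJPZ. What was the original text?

The inverse of 21 mod 26 is 5, since 21·5=105≡1. Apply D(y)=5·(y−14) mod 26:
K(10): 5·(10−14)=-20≡6 → G
Y(24): 5·(24−14)=50≡24 → Y
V(21): 5·(21−14)=35≡9 → J
V(21): 5·(21−14)=35≡9 → J
J(9): 5·(9−14)=-25≡1 → B
P(15): 5·(15−14)=5 → F
Z(25): 5·(25−14)=55≡3 → D

GYJJBFD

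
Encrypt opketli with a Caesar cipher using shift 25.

nojdskh

o(14): 14+25=39≡13 → n
p(15): 15+25=40≡14 → o
k(10): 10+25=35≡9 → j
e(4): 4+25=29≡3 → d
t(19): 19+25=44≡18 → s
l(11): 11+25=36≡10 → k
i(8): 8+25=33≡7 → h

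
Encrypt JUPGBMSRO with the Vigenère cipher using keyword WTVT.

FNKZXFNKK

Repeat the key across the message: WTVTWTVTW
J(9)+W(22): 31≡5 → F
U(20)+T(19): 39≡13 → N
P(15)+V(21): 36≡10 → K
G(6)+T(19): 25 → Z
B(1)+W(22): 23 → X
M(12)+T(19): 31≡5 → F
S(18)+V(21): 39≡13 → N
R(17)+T(19): 36≡10 → K
O(14)+W(22): 36≡10 → K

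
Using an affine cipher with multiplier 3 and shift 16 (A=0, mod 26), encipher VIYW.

BOKE

V(21): 3·21+16=79≡1 → B
I(8): 3·8+16=40≡14 → O
Y(24): 3·24+16=88≡10 → K
W(22): 3·22+16=82≡4 → E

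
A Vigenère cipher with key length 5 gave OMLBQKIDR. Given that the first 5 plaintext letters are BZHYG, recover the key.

NNEDK

Subtract each crib letter from the matching ciphertext letter (mod 26):
O(14)−B(1)=13 → N
M(12)−Z(25)=-13≡13 → N
L(11)−H(7)=4 → E
B(1)−Y(24)=-23≡3 → D
Q(16)−G(6)=10 → K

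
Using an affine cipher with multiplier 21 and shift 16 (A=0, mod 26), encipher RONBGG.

R(17): 21·17+16=373≡9 → J
O(14): 21·14+16=310≡24 → Y
N(13): 21·13+16=289≡3 → D
B(1): 21·1+16=37≡11 → L
G(6): 21·6+16=142≡12 → M
G(6): 21·6+16=142≡12 → M

JYDLMM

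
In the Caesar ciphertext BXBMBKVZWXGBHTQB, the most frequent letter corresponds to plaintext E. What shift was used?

23

The most frequent ciphertext letter is B (appears 5 times).
B is position 1; E is position 4.
Shift = -3≡23.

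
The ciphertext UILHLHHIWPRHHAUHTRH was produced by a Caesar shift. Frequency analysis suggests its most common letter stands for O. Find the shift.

19

The most frequent ciphertext letter is H (appears 7 times).
H is position 7; O is position 14.
Shift = -7≡19.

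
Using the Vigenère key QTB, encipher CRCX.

SKDN

Repeat the key across the message: QTBQ
C(2)+Q(16): 18 → S
R(17)+T(19): 36≡10 → K
C(2)+B(1): 3 → D
X(23)+Q(16): 39≡13 → N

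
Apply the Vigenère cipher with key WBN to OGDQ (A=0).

Repeat the key across the message: WBNW
O(14)+W(22): 36≡10 → K
G(6)+B(1): 7 → H
D(3)+N(13): 16 → Q
Q(16)+W(22): 38≡12 → M

KHQM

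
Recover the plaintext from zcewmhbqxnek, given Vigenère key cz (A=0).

Repeat the key across the ciphertext: czczczczczcz
z(25)−c(2): 23 → x
c(2)−z(25): -23≡3 → d
e(4)−c(2): 2 → c
w(22)−z(25): -3≡23 → x
m(12)−c(2): 10 → k
h(7)−z(25): -18≡8 → i
b(1)−c(2): -1≡25 → z
q(16)−z(25): -9≡17 → r
x(23)−c(2): 21 → v
n(13)−z(25): -12≡14 → o
e(4)−c(2): 2 → c
k(10)−z(25): -15≡11 → l

xdcxkizrvocl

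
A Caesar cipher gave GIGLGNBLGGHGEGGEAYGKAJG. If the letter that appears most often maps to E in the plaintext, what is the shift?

The most frequent ciphertext letter is G (appears 10 times).
G is position 6; E is position 4.
Shift = 2.

2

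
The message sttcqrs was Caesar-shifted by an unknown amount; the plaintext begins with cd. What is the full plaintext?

From the crib: s(18)−c(2)=16, so the shift is 16.
Subtract 16 from each ciphertext letter:
s(18): 18−16=2 → c
t(19): 19−16=3 → d
t(19): 19−16=3 → d
c(2): 2−16=-14≡12 → m
q(16): 16−16=0 → a
r(17): 17−16=1 → b
s(18): 18−16=2 → c

cddmabc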